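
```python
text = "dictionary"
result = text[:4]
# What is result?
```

text has length 10. The slice text[:4] selects indices [0, 1, 2, 3] (0->'d', 1->'i', 2->'c', 3->'t'), giving 'dict'.

'dict'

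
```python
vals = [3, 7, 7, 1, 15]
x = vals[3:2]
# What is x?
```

vals has length 5. The slice vals[3:2] resolves to an empty index range, so the result is [].

[]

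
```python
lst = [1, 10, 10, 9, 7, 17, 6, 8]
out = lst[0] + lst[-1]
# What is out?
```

lst has length 8. lst[0] = 1.
lst has length 8. Negative index -1 maps to positive index 8 + (-1) = 7. lst[7] = 8.
Sum: 1 + 8 = 9.

9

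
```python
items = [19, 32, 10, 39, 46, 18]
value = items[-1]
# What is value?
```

items has length 6. Negative index -1 maps to positive index 6 + (-1) = 5. items[5] = 18.

18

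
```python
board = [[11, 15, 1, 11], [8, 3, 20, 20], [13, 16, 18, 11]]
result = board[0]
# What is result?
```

board has 3 rows. Row 0 is [11, 15, 1, 11].

[11, 15, 1, 11]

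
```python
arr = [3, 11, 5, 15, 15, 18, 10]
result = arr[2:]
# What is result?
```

arr has length 7. The slice arr[2:] selects indices [2, 3, 4, 5, 6] (2->5, 3->15, 4->15, 5->18, 6->10), giving [5, 15, 15, 18, 10].

[5, 15, 15, 18, 10]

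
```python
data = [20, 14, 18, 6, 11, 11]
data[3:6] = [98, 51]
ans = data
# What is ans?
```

data starts as [20, 14, 18, 6, 11, 11] (length 6). The slice data[3:6] covers indices [3, 4, 5] with values [6, 11, 11]. Replacing that slice with [98, 51] (different length) produces [20, 14, 18, 98, 51].

[20, 14, 18, 98, 51]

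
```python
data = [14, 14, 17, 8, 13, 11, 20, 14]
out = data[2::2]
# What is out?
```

data has length 8. The slice data[2::2] selects indices [2, 4, 6] (2->17, 4->13, 6->20), giving [17, 13, 20].

[17, 13, 20]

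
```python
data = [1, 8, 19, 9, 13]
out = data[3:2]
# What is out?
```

data has length 5. The slice data[3:2] resolves to an empty index range, so the result is [].

[]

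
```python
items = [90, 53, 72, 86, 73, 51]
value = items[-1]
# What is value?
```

items has length 6. Negative index -1 maps to positive index 6 + (-1) = 5. items[5] = 51.

51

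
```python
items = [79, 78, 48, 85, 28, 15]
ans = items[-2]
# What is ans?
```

items has length 6. Negative index -2 maps to positive index 6 + (-2) = 4. items[4] = 28.

28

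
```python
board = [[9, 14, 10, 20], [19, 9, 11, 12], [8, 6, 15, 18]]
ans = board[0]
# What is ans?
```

board has 3 rows. Row 0 is [9, 14, 10, 20].

[9, 14, 10, 20]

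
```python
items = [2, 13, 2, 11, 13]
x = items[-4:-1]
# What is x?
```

items has length 5. The slice items[-4:-1] selects indices [1, 2, 3] (1->13, 2->2, 3->11), giving [13, 2, 11].

[13, 2, 11]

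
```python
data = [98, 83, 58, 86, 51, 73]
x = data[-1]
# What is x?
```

data has length 6. Negative index -1 maps to positive index 6 + (-1) = 5. data[5] = 73.

73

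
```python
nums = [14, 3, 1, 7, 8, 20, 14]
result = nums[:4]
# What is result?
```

nums has length 7. The slice nums[:4] selects indices [0, 1, 2, 3] (0->14, 1->3, 2->1, 3->7), giving [14, 3, 1, 7].

[14, 3, 1, 7]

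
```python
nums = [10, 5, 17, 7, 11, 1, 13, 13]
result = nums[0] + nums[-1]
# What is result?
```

nums has length 8. nums[0] = 10.
nums has length 8. Negative index -1 maps to positive index 8 + (-1) = 7. nums[7] = 13.
Sum: 10 + 13 = 23.

23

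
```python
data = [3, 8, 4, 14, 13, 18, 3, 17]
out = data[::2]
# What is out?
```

data has length 8. The slice data[::2] selects indices [0, 2, 4, 6] (0->3, 2->4, 4->13, 6->3), giving [3, 4, 13, 3].

[3, 4, 13, 3]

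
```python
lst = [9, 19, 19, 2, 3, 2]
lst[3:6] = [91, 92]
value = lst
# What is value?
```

lst starts as [9, 19, 19, 2, 3, 2] (length 6). The slice lst[3:6] covers indices [3, 4, 5] with values [2, 3, 2]. Replacing that slice with [91, 92] (different length) produces [9, 19, 19, 91, 92].

[9, 19, 19, 91, 92]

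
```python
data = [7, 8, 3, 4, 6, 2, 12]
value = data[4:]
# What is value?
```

data has length 7. The slice data[4:] selects indices [4, 5, 6] (4->6, 5->2, 6->12), giving [6, 2, 12].

[6, 2, 12]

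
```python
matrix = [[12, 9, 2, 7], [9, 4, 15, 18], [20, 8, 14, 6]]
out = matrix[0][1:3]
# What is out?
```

matrix[0] = [12, 9, 2, 7]. matrix[0] has length 4. The slice matrix[0][1:3] selects indices [1, 2] (1->9, 2->2), giving [9, 2].

[9, 2]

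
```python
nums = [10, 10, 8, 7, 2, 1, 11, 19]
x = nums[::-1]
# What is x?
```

nums has length 8. The slice nums[::-1] selects indices [7, 6, 5, 4, 3, 2, 1, 0] (7->19, 6->11, 5->1, 4->2, 3->7, 2->8, 1->10, 0->10), giving [19, 11, 1, 2, 7, 8, 10, 10].

[19, 11, 1, 2, 7, 8, 10, 10]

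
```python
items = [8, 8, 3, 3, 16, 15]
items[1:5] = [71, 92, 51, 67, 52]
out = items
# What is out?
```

items starts as [8, 8, 3, 3, 16, 15] (length 6). The slice items[1:5] covers indices [1, 2, 3, 4] with values [8, 3, 3, 16]. Replacing that slice with [71, 92, 51, 67, 52] (different length) produces [8, 71, 92, 51, 67, 52, 15].

[8, 71, 92, 51, 67, 52, 15]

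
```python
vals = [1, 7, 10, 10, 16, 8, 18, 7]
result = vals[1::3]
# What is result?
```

vals has length 8. The slice vals[1::3] selects indices [1, 4, 7] (1->7, 4->16, 7->7), giving [7, 16, 7].

[7, 16, 7]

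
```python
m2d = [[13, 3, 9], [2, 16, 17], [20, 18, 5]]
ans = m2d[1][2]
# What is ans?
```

m2d[1] = [2, 16, 17]. Taking column 2 of that row yields 17.

17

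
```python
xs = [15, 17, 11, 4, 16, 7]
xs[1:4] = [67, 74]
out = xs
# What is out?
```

xs starts as [15, 17, 11, 4, 16, 7] (length 6). The slice xs[1:4] covers indices [1, 2, 3] with values [17, 11, 4]. Replacing that slice with [67, 74] (different length) produces [15, 67, 74, 16, 7].

[15, 67, 74, 16, 7]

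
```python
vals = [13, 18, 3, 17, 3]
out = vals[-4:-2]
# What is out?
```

vals has length 5. The slice vals[-4:-2] selects indices [1, 2] (1->18, 2->3), giving [18, 3].

[18, 3]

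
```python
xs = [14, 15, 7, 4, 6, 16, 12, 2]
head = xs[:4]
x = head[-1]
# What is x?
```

xs has length 8. The slice xs[:4] selects indices [0, 1, 2, 3] (0->14, 1->15, 2->7, 3->4), giving [14, 15, 7, 4]. So head = [14, 15, 7, 4]. Then head[-1] = 4.

4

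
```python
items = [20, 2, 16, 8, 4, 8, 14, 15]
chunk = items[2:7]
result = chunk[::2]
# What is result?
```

items has length 8. The slice items[2:7] selects indices [2, 3, 4, 5, 6] (2->16, 3->8, 4->4, 5->8, 6->14), giving [16, 8, 4, 8, 14]. So chunk = [16, 8, 4, 8, 14]. chunk has length 5. The slice chunk[::2] selects indices [0, 2, 4] (0->16, 2->4, 4->14), giving [16, 4, 14].

[16, 4, 14]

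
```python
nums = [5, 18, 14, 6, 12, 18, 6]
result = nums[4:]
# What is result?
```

nums has length 7. The slice nums[4:] selects indices [4, 5, 6] (4->12, 5->18, 6->6), giving [12, 18, 6].

[12, 18, 6]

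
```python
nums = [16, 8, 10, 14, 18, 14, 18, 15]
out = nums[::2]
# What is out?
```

nums has length 8. The slice nums[::2] selects indices [0, 2, 4, 6] (0->16, 2->10, 4->18, 6->18), giving [16, 10, 18, 18].

[16, 10, 18, 18]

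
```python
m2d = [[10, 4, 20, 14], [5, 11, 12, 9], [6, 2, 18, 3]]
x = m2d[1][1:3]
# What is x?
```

m2d[1] = [5, 11, 12, 9]. m2d[1] has length 4. The slice m2d[1][1:3] selects indices [1, 2] (1->11, 2->12), giving [11, 12].

[11, 12]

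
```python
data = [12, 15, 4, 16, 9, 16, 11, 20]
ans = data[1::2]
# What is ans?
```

data has length 8. The slice data[1::2] selects indices [1, 3, 5, 7] (1->15, 3->16, 5->16, 7->20), giving [15, 16, 16, 20].

[15, 16, 16, 20]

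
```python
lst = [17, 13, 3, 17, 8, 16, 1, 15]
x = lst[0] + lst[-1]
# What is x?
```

lst has length 8. lst[0] = 17.
lst has length 8. Negative index -1 maps to positive index 8 + (-1) = 7. lst[7] = 15.
Sum: 17 + 15 = 32.

32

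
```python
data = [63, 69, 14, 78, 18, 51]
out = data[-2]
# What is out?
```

data has length 6. Negative index -2 maps to positive index 6 + (-2) = 4. data[4] = 18.

18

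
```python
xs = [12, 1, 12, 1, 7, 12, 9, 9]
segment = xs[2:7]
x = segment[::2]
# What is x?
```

xs has length 8. The slice xs[2:7] selects indices [2, 3, 4, 5, 6] (2->12, 3->1, 4->7, 5->12, 6->9), giving [12, 1, 7, 12, 9]. So segment = [12, 1, 7, 12, 9]. segment has length 5. The slice segment[::2] selects indices [0, 2, 4] (0->12, 2->7, 4->9), giving [12, 7, 9].

[12, 7, 9]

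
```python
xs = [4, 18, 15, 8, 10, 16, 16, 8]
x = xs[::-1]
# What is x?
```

xs has length 8. The slice xs[::-1] selects indices [7, 6, 5, 4, 3, 2, 1, 0] (7->8, 6->16, 5->16, 4->10, 3->8, 2->15, 1->18, 0->4), giving [8, 16, 16, 10, 8, 15, 18, 4].

[8, 16, 16, 10, 8, 15, 18, 4]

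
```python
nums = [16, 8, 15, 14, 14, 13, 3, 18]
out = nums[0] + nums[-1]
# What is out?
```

nums has length 8. nums[0] = 16.
nums has length 8. Negative index -1 maps to positive index 8 + (-1) = 7. nums[7] = 18.
Sum: 16 + 18 = 34.

34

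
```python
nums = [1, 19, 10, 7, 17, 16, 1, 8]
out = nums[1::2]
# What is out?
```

nums has length 8. The slice nums[1::2] selects indices [1, 3, 5, 7] (1->19, 3->7, 5->16, 7->8), giving [19, 7, 16, 8].

[19, 7, 16, 8]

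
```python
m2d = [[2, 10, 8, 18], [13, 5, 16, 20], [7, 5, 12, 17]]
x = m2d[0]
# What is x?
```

m2d has 3 rows. Row 0 is [2, 10, 8, 18].

[2, 10, 8, 18]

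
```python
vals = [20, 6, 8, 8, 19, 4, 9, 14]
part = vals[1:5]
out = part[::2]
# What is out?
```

vals has length 8. The slice vals[1:5] selects indices [1, 2, 3, 4] (1->6, 2->8, 3->8, 4->19), giving [6, 8, 8, 19]. So part = [6, 8, 8, 19]. part has length 4. The slice part[::2] selects indices [0, 2] (0->6, 2->8), giving [6, 8].

[6, 8]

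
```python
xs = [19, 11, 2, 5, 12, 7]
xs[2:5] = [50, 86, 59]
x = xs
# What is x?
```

xs starts as [19, 11, 2, 5, 12, 7] (length 6). The slice xs[2:5] covers indices [2, 3, 4] with values [2, 5, 12]. Replacing that slice with [50, 86, 59] (same length) produces [19, 11, 50, 86, 59, 7].

[19, 11, 50, 86, 59, 7]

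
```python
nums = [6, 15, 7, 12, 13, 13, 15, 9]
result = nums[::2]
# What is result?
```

nums has length 8. The slice nums[::2] selects indices [0, 2, 4, 6] (0->6, 2->7, 4->13, 6->15), giving [6, 7, 13, 15].

[6, 7, 13, 15]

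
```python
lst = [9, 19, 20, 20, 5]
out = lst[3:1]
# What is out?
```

lst has length 5. The slice lst[3:1] resolves to an empty index range, so the result is [].

[]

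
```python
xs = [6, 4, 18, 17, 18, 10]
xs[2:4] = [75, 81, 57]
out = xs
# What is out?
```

xs starts as [6, 4, 18, 17, 18, 10] (length 6). The slice xs[2:4] covers indices [2, 3] with values [18, 17]. Replacing that slice with [75, 81, 57] (different length) produces [6, 4, 75, 81, 57, 18, 10].

[6, 4, 75, 81, 57, 18, 10]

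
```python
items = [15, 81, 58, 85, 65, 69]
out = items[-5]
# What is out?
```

items has length 6. Negative index -5 maps to positive index 6 + (-5) = 1. items[1] = 81.

81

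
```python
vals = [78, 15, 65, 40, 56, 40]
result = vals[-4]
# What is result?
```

vals has length 6. Negative index -4 maps to positive index 6 + (-4) = 2. vals[2] = 65.

65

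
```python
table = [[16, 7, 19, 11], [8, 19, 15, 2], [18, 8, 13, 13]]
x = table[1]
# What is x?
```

table has 3 rows. Row 1 is [8, 19, 15, 2].

[8, 19, 15, 2]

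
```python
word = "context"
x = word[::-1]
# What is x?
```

word has length 7. The slice word[::-1] selects indices [6, 5, 4, 3, 2, 1, 0] (6->'t', 5->'x', 4->'e', 3->'t', 2->'n', 1->'o', 0->'c'), giving 'txetnoc'.

'txetnoc'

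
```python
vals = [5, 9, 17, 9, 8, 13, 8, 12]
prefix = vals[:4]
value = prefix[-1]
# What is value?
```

vals has length 8. The slice vals[:4] selects indices [0, 1, 2, 3] (0->5, 1->9, 2->17, 3->9), giving [5, 9, 17, 9]. So prefix = [5, 9, 17, 9]. Then prefix[-1] = 9.

9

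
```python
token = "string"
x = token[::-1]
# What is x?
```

token has length 6. The slice token[::-1] selects indices [5, 4, 3, 2, 1, 0] (5->'g', 4->'n', 3->'i', 2->'r', 1->'t', 0->'s'), giving 'gnirts'.

'gnirts'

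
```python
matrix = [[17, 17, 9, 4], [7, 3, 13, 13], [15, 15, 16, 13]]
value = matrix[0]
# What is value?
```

matrix has 3 rows. Row 0 is [17, 17, 9, 4].

[17, 17, 9, 4]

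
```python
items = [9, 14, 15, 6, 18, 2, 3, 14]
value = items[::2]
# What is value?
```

items has length 8. The slice items[::2] selects indices [0, 2, 4, 6] (0->9, 2->15, 4->18, 6->3), giving [9, 15, 18, 3].

[9, 15, 18, 3]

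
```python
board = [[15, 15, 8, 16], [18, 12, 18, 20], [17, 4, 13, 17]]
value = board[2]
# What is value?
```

board has 3 rows. Row 2 is [17, 4, 13, 17].

[17, 4, 13, 17]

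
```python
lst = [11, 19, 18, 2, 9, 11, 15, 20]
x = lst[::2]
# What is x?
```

lst has length 8. The slice lst[::2] selects indices [0, 2, 4, 6] (0->11, 2->18, 4->9, 6->15), giving [11, 18, 9, 15].

[11, 18, 9, 15]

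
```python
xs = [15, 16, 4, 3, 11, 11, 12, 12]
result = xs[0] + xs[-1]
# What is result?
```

xs has length 8. xs[0] = 15.
xs has length 8. Negative index -1 maps to positive index 8 + (-1) = 7. xs[7] = 12.
Sum: 15 + 12 = 27.

27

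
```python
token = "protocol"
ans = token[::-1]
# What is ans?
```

token has length 8. The slice token[::-1] selects indices [7, 6, 5, 4, 3, 2, 1, 0] (7->'l', 6->'o', 5->'c', 4->'o', 3->'t', 2->'o', 1->'r', 0->'p'), giving 'locotorp'.

'locotorp'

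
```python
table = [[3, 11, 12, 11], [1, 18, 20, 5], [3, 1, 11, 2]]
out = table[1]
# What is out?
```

table has 3 rows. Row 1 is [1, 18, 20, 5].

[1, 18, 20, 5]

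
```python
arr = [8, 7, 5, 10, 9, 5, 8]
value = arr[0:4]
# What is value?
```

arr has length 7. The slice arr[0:4] selects indices [0, 1, 2, 3] (0->8, 1->7, 2->5, 3->10), giving [8, 7, 5, 10].

[8, 7, 5, 10]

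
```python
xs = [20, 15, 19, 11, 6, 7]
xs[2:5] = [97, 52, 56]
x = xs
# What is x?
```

xs starts as [20, 15, 19, 11, 6, 7] (length 6). The slice xs[2:5] covers indices [2, 3, 4] with values [19, 11, 6]. Replacing that slice with [97, 52, 56] (same length) produces [20, 15, 97, 52, 56, 7].

[20, 15, 97, 52, 56, 7]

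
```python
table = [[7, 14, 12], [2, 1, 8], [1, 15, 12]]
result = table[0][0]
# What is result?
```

table[0] = [7, 14, 12]. Taking column 0 of that row yields 7.

7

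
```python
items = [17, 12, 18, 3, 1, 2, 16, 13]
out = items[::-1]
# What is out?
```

items has length 8. The slice items[::-1] selects indices [7, 6, 5, 4, 3, 2, 1, 0] (7->13, 6->16, 5->2, 4->1, 3->3, 2->18, 1->12, 0->17), giving [13, 16, 2, 1, 3, 18, 12, 17].

[13, 16, 2, 1, 3, 18, 12, 17]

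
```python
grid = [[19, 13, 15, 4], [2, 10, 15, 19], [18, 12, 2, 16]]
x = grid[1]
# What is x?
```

grid has 3 rows. Row 1 is [2, 10, 15, 19].

[2, 10, 15, 19]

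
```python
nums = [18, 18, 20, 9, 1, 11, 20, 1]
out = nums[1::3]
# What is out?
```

nums has length 8. The slice nums[1::3] selects indices [1, 4, 7] (1->18, 4->1, 7->1), giving [18, 1, 1].

[18, 1, 1]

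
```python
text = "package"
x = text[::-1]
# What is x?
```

text has length 7. The slice text[::-1] selects indices [6, 5, 4, 3, 2, 1, 0] (6->'e', 5->'g', 4->'a', 3->'k', 2->'c', 1->'a', 0->'p'), giving 'egakcap'.

'egakcap'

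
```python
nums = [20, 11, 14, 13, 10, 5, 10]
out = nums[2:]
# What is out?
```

nums has length 7. The slice nums[2:] selects indices [2, 3, 4, 5, 6] (2->14, 3->13, 4->10, 5->5, 6->10), giving [14, 13, 10, 5, 10].

[14, 13, 10, 5, 10]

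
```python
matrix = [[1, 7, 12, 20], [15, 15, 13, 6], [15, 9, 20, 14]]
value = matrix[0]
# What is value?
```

matrix has 3 rows. Row 0 is [1, 7, 12, 20].

[1, 7, 12, 20]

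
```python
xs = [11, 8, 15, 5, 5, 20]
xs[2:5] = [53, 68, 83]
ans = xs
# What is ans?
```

xs starts as [11, 8, 15, 5, 5, 20] (length 6). The slice xs[2:5] covers indices [2, 3, 4] with values [15, 5, 5]. Replacing that slice with [53, 68, 83] (same length) produces [11, 8, 53, 68, 83, 20].

[11, 8, 53, 68, 83, 20]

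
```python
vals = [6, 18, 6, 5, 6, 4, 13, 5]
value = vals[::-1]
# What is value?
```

vals has length 8. The slice vals[::-1] selects indices [7, 6, 5, 4, 3, 2, 1, 0] (7->5, 6->13, 5->4, 4->6, 3->5, 2->6, 1->18, 0->6), giving [5, 13, 4, 6, 5, 6, 18, 6].

[5, 13, 4, 6, 5, 6, 18, 6]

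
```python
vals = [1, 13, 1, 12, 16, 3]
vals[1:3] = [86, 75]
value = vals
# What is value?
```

vals starts as [1, 13, 1, 12, 16, 3] (length 6). The slice vals[1:3] covers indices [1, 2] with values [13, 1]. Replacing that slice with [86, 75] (same length) produces [1, 86, 75, 12, 16, 3].

[1, 86, 75, 12, 16, 3]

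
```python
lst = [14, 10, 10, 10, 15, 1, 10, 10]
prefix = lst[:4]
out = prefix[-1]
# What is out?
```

lst has length 8. The slice lst[:4] selects indices [0, 1, 2, 3] (0->14, 1->10, 2->10, 3->10), giving [14, 10, 10, 10]. So prefix = [14, 10, 10, 10]. Then prefix[-1] = 10.

10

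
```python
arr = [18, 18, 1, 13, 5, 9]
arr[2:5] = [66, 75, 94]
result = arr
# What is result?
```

arr starts as [18, 18, 1, 13, 5, 9] (length 6). The slice arr[2:5] covers indices [2, 3, 4] with values [1, 13, 5]. Replacing that slice with [66, 75, 94] (same length) produces [18, 18, 66, 75, 94, 9].

[18, 18, 66, 75, 94, 9]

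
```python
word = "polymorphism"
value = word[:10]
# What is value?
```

word has length 12. The slice word[:10] selects indices [0, 1, 2, 3, 4, 5, 6, 7, 8, 9] (0->'p', 1->'o', 2->'l', 3->'y', 4->'m', 5->'o', 6->'r', 7->'p', 8->'h', 9->'i'), giving 'polymorphi'.

'polymorphi'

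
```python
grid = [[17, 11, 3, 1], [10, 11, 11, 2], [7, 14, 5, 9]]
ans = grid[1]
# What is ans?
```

grid has 3 rows. Row 1 is [10, 11, 11, 2].

[10, 11, 11, 2]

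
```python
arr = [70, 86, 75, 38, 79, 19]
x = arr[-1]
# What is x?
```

arr has length 6. Negative index -1 maps to positive index 6 + (-1) = 5. arr[5] = 19.

19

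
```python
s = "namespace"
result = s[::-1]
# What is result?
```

s has length 9. The slice s[::-1] selects indices [8, 7, 6, 5, 4, 3, 2, 1, 0] (8->'e', 7->'c', 6->'a', 5->'p', 4->'s', 3->'e', 2->'m', 1->'a', 0->'n'), giving 'ecapseman'.

'ecapseman'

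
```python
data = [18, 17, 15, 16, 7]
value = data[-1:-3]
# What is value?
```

data has length 5. The slice data[-1:-3] resolves to an empty index range, so the result is [].

[]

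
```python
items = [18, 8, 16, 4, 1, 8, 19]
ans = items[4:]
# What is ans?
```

items has length 7. The slice items[4:] selects indices [4, 5, 6] (4->1, 5->8, 6->19), giving [1, 8, 19].

[1, 8, 19]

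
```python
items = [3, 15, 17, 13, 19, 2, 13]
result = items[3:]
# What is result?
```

items has length 7. The slice items[3:] selects indices [3, 4, 5, 6] (3->13, 4->19, 5->2, 6->13), giving [13, 19, 2, 13].

[13, 19, 2, 13]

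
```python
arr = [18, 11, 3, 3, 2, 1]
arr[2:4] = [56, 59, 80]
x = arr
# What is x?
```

arr starts as [18, 11, 3, 3, 2, 1] (length 6). The slice arr[2:4] covers indices [2, 3] with values [3, 3]. Replacing that slice with [56, 59, 80] (different length) produces [18, 11, 56, 59, 80, 2, 1].

[18, 11, 56, 59, 80, 2, 1]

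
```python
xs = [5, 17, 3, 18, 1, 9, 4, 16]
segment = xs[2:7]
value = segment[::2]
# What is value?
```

xs has length 8. The slice xs[2:7] selects indices [2, 3, 4, 5, 6] (2->3, 3->18, 4->1, 5->9, 6->4), giving [3, 18, 1, 9, 4]. So segment = [3, 18, 1, 9, 4]. segment has length 5. The slice segment[::2] selects indices [0, 2, 4] (0->3, 2->1, 4->4), giving [3, 1, 4].

[3, 1, 4]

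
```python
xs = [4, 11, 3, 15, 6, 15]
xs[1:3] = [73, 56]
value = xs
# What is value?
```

xs starts as [4, 11, 3, 15, 6, 15] (length 6). The slice xs[1:3] covers indices [1, 2] with values [11, 3]. Replacing that slice with [73, 56] (same length) produces [4, 73, 56, 15, 6, 15].

[4, 73, 56, 15, 6, 15]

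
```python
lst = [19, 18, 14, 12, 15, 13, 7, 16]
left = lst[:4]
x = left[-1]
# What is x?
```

lst has length 8. The slice lst[:4] selects indices [0, 1, 2, 3] (0->19, 1->18, 2->14, 3->12), giving [19, 18, 14, 12]. So left = [19, 18, 14, 12]. Then left[-1] = 12.

12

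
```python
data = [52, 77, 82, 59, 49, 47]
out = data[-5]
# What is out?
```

data has length 6. Negative index -5 maps to positive index 6 + (-5) = 1. data[1] = 77.

77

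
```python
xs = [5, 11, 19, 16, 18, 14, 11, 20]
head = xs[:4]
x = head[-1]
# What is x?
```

xs has length 8. The slice xs[:4] selects indices [0, 1, 2, 3] (0->5, 1->11, 2->19, 3->16), giving [5, 11, 19, 16]. So head = [5, 11, 19, 16]. Then head[-1] = 16.

16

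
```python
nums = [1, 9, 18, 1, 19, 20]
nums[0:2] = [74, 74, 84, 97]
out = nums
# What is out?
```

nums starts as [1, 9, 18, 1, 19, 20] (length 6). The slice nums[0:2] covers indices [0, 1] with values [1, 9]. Replacing that slice with [74, 74, 84, 97] (different length) produces [74, 74, 84, 97, 18, 1, 19, 20].

[74, 74, 84, 97, 18, 1, 19, 20]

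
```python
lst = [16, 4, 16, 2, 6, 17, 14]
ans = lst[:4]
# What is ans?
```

lst has length 7. The slice lst[:4] selects indices [0, 1, 2, 3] (0->16, 1->4, 2->16, 3->2), giving [16, 4, 16, 2].

[16, 4, 16, 2]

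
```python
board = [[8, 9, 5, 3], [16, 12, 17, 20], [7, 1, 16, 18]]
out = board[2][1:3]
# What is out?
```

board[2] = [7, 1, 16, 18]. board[2] has length 4. The slice board[2][1:3] selects indices [1, 2] (1->1, 2->16), giving [1, 16].

[1, 16]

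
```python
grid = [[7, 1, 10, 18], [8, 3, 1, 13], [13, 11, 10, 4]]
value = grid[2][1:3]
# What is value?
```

grid[2] = [13, 11, 10, 4]. grid[2] has length 4. The slice grid[2][1:3] selects indices [1, 2] (1->11, 2->10), giving [11, 10].

[11, 10]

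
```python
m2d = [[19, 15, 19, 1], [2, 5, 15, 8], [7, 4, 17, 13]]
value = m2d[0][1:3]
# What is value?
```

m2d[0] = [19, 15, 19, 1]. m2d[0] has length 4. The slice m2d[0][1:3] selects indices [1, 2] (1->15, 2->19), giving [15, 19].

[15, 19]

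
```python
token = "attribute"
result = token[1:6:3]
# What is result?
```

token has length 9. The slice token[1:6:3] selects indices [1, 4] (1->'t', 4->'i'), giving 'ti'.

'ti'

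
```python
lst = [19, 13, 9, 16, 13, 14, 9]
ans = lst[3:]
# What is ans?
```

lst has length 7. The slice lst[3:] selects indices [3, 4, 5, 6] (3->16, 4->13, 5->14, 6->9), giving [16, 13, 14, 9].

[16, 13, 14, 9]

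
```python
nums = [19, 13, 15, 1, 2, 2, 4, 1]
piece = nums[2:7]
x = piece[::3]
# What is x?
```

nums has length 8. The slice nums[2:7] selects indices [2, 3, 4, 5, 6] (2->15, 3->1, 4->2, 5->2, 6->4), giving [15, 1, 2, 2, 4]. So piece = [15, 1, 2, 2, 4]. piece has length 5. The slice piece[::3] selects indices [0, 3] (0->15, 3->2), giving [15, 2].

[15, 2]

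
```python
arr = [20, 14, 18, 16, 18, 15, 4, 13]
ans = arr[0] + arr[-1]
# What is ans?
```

arr has length 8. arr[0] = 20.
arr has length 8. Negative index -1 maps to positive index 8 + (-1) = 7. arr[7] = 13.
Sum: 20 + 13 = 33.

33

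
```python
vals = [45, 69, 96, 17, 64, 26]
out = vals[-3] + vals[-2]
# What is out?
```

vals has length 6. Negative index -3 maps to positive index 6 + (-3) = 3. vals[3] = 17.
vals has length 6. Negative index -2 maps to positive index 6 + (-2) = 4. vals[4] = 64.
Sum: 17 + 64 = 81.

81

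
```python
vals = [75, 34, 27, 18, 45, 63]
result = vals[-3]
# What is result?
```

vals has length 6. Negative index -3 maps to positive index 6 + (-3) = 3. vals[3] = 18.

18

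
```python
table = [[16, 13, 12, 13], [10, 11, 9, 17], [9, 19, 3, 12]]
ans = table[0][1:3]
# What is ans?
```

table[0] = [16, 13, 12, 13]. table[0] has length 4. The slice table[0][1:3] selects indices [1, 2] (1->13, 2->12), giving [13, 12].

[13, 12]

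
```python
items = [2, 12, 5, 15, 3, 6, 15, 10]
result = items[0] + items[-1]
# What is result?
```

items has length 8. items[0] = 2.
items has length 8. Negative index -1 maps to positive index 8 + (-1) = 7. items[7] = 10.
Sum: 2 + 10 = 12.

12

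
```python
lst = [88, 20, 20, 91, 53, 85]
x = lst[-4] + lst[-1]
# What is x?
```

lst has length 6. Negative index -4 maps to positive index 6 + (-4) = 2. lst[2] = 20.
lst has length 6. Negative index -1 maps to positive index 6 + (-1) = 5. lst[5] = 85.
Sum: 20 + 85 = 105.

105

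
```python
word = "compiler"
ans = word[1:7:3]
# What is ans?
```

word has length 8. The slice word[1:7:3] selects indices [1, 4] (1->'o', 4->'i'), giving 'oi'.

'oi'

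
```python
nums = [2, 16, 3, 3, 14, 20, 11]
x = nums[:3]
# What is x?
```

nums has length 7. The slice nums[:3] selects indices [0, 1, 2] (0->2, 1->16, 2->3), giving [2, 16, 3].

[2, 16, 3]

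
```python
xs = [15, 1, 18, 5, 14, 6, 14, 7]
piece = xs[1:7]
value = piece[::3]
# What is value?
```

xs has length 8. The slice xs[1:7] selects indices [1, 2, 3, 4, 5, 6] (1->1, 2->18, 3->5, 4->14, 5->6, 6->14), giving [1, 18, 5, 14, 6, 14]. So piece = [1, 18, 5, 14, 6, 14]. piece has length 6. The slice piece[::3] selects indices [0, 3] (0->1, 3->14), giving [1, 14].

[1, 14]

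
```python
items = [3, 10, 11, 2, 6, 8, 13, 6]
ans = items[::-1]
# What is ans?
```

items has length 8. The slice items[::-1] selects indices [7, 6, 5, 4, 3, 2, 1, 0] (7->6, 6->13, 5->8, 4->6, 3->2, 2->11, 1->10, 0->3), giving [6, 13, 8, 6, 2, 11, 10, 3].

[6, 13, 8, 6, 2, 11, 10, 3]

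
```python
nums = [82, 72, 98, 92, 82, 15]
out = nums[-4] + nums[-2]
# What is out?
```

nums has length 6. Negative index -4 maps to positive index 6 + (-4) = 2. nums[2] = 98.
nums has length 6. Negative index -2 maps to positive index 6 + (-2) = 4. nums[4] = 82.
Sum: 98 + 82 = 180.

180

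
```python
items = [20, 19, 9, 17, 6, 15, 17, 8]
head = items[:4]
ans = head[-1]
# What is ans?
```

items has length 8. The slice items[:4] selects indices [0, 1, 2, 3] (0->20, 1->19, 2->9, 3->17), giving [20, 19, 9, 17]. So head = [20, 19, 9, 17]. Then head[-1] = 17.

17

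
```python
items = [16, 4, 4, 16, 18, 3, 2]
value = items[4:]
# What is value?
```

items has length 7. The slice items[4:] selects indices [4, 5, 6] (4->18, 5->3, 6->2), giving [18, 3, 2].

[18, 3, 2]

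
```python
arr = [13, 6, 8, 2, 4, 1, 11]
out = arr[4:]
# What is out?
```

arr has length 7. The slice arr[4:] selects indices [4, 5, 6] (4->4, 5->1, 6->11), giving [4, 1, 11].

[4, 1, 11]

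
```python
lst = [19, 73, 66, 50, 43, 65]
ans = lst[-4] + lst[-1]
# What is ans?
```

lst has length 6. Negative index -4 maps to positive index 6 + (-4) = 2. lst[2] = 66.
lst has length 6. Negative index -1 maps to positive index 6 + (-1) = 5. lst[5] = 65.
Sum: 66 + 65 = 131.

131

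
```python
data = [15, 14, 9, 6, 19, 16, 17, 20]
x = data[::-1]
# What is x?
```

data has length 8. The slice data[::-1] selects indices [7, 6, 5, 4, 3, 2, 1, 0] (7->20, 6->17, 5->16, 4->19, 3->6, 2->9, 1->14, 0->15), giving [20, 17, 16, 19, 6, 9, 14, 15].

[20, 17, 16, 19, 6, 9, 14, 15]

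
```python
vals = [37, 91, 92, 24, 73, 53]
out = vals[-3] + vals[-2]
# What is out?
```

vals has length 6. Negative index -3 maps to positive index 6 + (-3) = 3. vals[3] = 24.
vals has length 6. Negative index -2 maps to positive index 6 + (-2) = 4. vals[4] = 73.
Sum: 24 + 73 = 97.

97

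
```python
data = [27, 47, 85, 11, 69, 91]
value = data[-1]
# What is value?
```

data has length 6. Negative index -1 maps to positive index 6 + (-1) = 5. data[5] = 91.

91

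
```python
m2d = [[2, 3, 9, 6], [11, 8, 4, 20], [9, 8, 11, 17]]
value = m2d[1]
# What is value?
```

m2d has 3 rows. Row 1 is [11, 8, 4, 20].

[11, 8, 4, 20]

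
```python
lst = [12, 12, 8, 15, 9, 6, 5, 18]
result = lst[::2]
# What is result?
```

lst has length 8. The slice lst[::2] selects indices [0, 2, 4, 6] (0->12, 2->8, 4->9, 6->5), giving [12, 8, 9, 5].

[12, 8, 9, 5]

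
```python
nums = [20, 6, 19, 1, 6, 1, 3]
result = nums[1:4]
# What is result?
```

nums has length 7. The slice nums[1:4] selects indices [1, 2, 3] (1->6, 2->19, 3->1), giving [6, 19, 1].

[6, 19, 1]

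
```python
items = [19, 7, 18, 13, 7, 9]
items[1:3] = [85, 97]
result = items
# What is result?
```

items starts as [19, 7, 18, 13, 7, 9] (length 6). The slice items[1:3] covers indices [1, 2] with values [7, 18]. Replacing that slice with [85, 97] (same length) produces [19, 85, 97, 13, 7, 9].

[19, 85, 97, 13, 7, 9]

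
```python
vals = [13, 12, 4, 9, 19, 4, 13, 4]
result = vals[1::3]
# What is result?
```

vals has length 8. The slice vals[1::3] selects indices [1, 4, 7] (1->12, 4->19, 7->4), giving [12, 19, 4].

[12, 19, 4]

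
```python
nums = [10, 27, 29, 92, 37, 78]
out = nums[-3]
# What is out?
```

nums has length 6. Negative index -3 maps to positive index 6 + (-3) = 3. nums[3] = 92.

92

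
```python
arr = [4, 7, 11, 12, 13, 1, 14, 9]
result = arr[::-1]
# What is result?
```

arr has length 8. The slice arr[::-1] selects indices [7, 6, 5, 4, 3, 2, 1, 0] (7->9, 6->14, 5->1, 4->13, 3->12, 2->11, 1->7, 0->4), giving [9, 14, 1, 13, 12, 11, 7, 4].

[9, 14, 1, 13, 12, 11, 7, 4]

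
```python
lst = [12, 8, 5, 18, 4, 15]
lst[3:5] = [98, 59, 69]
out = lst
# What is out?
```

lst starts as [12, 8, 5, 18, 4, 15] (length 6). The slice lst[3:5] covers indices [3, 4] with values [18, 4]. Replacing that slice with [98, 59, 69] (different length) produces [12, 8, 5, 98, 59, 69, 15].

[12, 8, 5, 98, 59, 69, 15]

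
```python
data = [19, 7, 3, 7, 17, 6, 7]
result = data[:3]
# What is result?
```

data has length 7. The slice data[:3] selects indices [0, 1, 2] (0->19, 1->7, 2->3), giving [19, 7, 3].

[19, 7, 3]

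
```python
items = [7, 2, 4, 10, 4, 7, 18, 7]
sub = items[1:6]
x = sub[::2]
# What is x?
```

items has length 8. The slice items[1:6] selects indices [1, 2, 3, 4, 5] (1->2, 2->4, 3->10, 4->4, 5->7), giving [2, 4, 10, 4, 7]. So sub = [2, 4, 10, 4, 7]. sub has length 5. The slice sub[::2] selects indices [0, 2, 4] (0->2, 2->10, 4->7), giving [2, 10, 7].

[2, 10, 7]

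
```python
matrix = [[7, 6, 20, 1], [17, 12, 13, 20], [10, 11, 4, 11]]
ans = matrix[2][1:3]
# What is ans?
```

matrix[2] = [10, 11, 4, 11]. matrix[2] has length 4. The slice matrix[2][1:3] selects indices [1, 2] (1->11, 2->4), giving [11, 4].

[11, 4]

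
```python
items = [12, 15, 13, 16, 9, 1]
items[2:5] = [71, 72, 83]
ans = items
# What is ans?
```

items starts as [12, 15, 13, 16, 9, 1] (length 6). The slice items[2:5] covers indices [2, 3, 4] with values [13, 16, 9]. Replacing that slice with [71, 72, 83] (same length) produces [12, 15, 71, 72, 83, 1].

[12, 15, 71, 72, 83, 1]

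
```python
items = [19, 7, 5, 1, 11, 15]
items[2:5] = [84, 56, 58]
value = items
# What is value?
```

items starts as [19, 7, 5, 1, 11, 15] (length 6). The slice items[2:5] covers indices [2, 3, 4] with values [5, 1, 11]. Replacing that slice with [84, 56, 58] (same length) produces [19, 7, 84, 56, 58, 15].

[19, 7, 84, 56, 58, 15]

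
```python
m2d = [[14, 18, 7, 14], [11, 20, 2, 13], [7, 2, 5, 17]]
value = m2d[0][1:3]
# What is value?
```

m2d[0] = [14, 18, 7, 14]. m2d[0] has length 4. The slice m2d[0][1:3] selects indices [1, 2] (1->18, 2->7), giving [18, 7].

[18, 7]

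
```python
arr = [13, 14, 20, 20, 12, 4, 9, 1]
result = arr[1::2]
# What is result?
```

arr has length 8. The slice arr[1::2] selects indices [1, 3, 5, 7] (1->14, 3->20, 5->4, 7->1), giving [14, 20, 4, 1].

[14, 20, 4, 1]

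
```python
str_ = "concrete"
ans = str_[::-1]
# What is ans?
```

str_ has length 8. The slice str_[::-1] selects indices [7, 6, 5, 4, 3, 2, 1, 0] (7->'e', 6->'t', 5->'e', 4->'r', 3->'c', 2->'n', 1->'o', 0->'c'), giving 'etercnoc'.

'etercnoc'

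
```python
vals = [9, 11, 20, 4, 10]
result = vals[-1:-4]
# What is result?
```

vals has length 5. The slice vals[-1:-4] resolves to an empty index range, so the result is [].

[]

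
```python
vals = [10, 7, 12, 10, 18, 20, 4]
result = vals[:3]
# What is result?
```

vals has length 7. The slice vals[:3] selects indices [0, 1, 2] (0->10, 1->7, 2->12), giving [10, 7, 12].

[10, 7, 12]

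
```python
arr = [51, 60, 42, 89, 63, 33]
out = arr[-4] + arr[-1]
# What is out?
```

arr has length 6. Negative index -4 maps to positive index 6 + (-4) = 2. arr[2] = 42.
arr has length 6. Negative index -1 maps to positive index 6 + (-1) = 5. arr[5] = 33.
Sum: 42 + 33 = 75.

75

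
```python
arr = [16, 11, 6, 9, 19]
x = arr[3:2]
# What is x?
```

arr has length 5. The slice arr[3:2] resolves to an empty index range, so the result is [].

[]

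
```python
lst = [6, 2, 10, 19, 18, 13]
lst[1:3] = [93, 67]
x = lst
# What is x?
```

lst starts as [6, 2, 10, 19, 18, 13] (length 6). The slice lst[1:3] covers indices [1, 2] with values [2, 10]. Replacing that slice with [93, 67] (same length) produces [6, 93, 67, 19, 18, 13].

[6, 93, 67, 19, 18, 13]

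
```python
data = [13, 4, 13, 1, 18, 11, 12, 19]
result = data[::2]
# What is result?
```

data has length 8. The slice data[::2] selects indices [0, 2, 4, 6] (0->13, 2->13, 4->18, 6->12), giving [13, 13, 18, 12].

[13, 13, 18, 12]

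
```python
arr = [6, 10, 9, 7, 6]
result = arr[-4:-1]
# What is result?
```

arr has length 5. The slice arr[-4:-1] selects indices [1, 2, 3] (1->10, 2->9, 3->7), giving [10, 9, 7].

[10, 9, 7]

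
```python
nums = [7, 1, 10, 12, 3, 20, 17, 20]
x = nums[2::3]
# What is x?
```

nums has length 8. The slice nums[2::3] selects indices [2, 5] (2->10, 5->20), giving [10, 20].

[10, 20]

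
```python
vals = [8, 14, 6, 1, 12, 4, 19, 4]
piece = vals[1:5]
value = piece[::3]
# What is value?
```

vals has length 8. The slice vals[1:5] selects indices [1, 2, 3, 4] (1->14, 2->6, 3->1, 4->12), giving [14, 6, 1, 12]. So piece = [14, 6, 1, 12]. piece has length 4. The slice piece[::3] selects indices [0, 3] (0->14, 3->12), giving [14, 12].

[14, 12]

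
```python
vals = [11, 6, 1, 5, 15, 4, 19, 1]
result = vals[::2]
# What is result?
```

vals has length 8. The slice vals[::2] selects indices [0, 2, 4, 6] (0->11, 2->1, 4->15, 6->19), giving [11, 1, 15, 19].

[11, 1, 15, 19]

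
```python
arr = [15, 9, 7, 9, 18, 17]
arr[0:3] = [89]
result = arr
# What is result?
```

arr starts as [15, 9, 7, 9, 18, 17] (length 6). The slice arr[0:3] covers indices [0, 1, 2] with values [15, 9, 7]. Replacing that slice with [89] (different length) produces [89, 9, 18, 17].

[89, 9, 18, 17]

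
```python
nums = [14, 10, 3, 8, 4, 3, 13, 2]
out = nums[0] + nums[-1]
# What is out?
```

nums has length 8. nums[0] = 14.
nums has length 8. Negative index -1 maps to positive index 8 + (-1) = 7. nums[7] = 2.
Sum: 14 + 2 = 16.

16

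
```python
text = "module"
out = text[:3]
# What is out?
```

text has length 6. The slice text[:3] selects indices [0, 1, 2] (0->'m', 1->'o', 2->'d'), giving 'mod'.

'mod'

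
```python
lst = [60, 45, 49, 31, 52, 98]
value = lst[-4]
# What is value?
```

lst has length 6. Negative index -4 maps to positive index 6 + (-4) = 2. lst[2] = 49.

49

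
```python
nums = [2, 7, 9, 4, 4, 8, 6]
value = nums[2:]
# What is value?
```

nums has length 7. The slice nums[2:] selects indices [2, 3, 4, 5, 6] (2->9, 3->4, 4->4, 5->8, 6->6), giving [9, 4, 4, 8, 6].

[9, 4, 4, 8, 6]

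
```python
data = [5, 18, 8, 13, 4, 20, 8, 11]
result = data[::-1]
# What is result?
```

data has length 8. The slice data[::-1] selects indices [7, 6, 5, 4, 3, 2, 1, 0] (7->11, 6->8, 5->20, 4->4, 3->13, 2->8, 1->18, 0->5), giving [11, 8, 20, 4, 13, 8, 18, 5].

[11, 8, 20, 4, 13, 8, 18, 5]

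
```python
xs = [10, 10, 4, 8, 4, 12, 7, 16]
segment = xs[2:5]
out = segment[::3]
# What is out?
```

xs has length 8. The slice xs[2:5] selects indices [2, 3, 4] (2->4, 3->8, 4->4), giving [4, 8, 4]. So segment = [4, 8, 4]. segment has length 3. The slice segment[::3] selects indices [0] (0->4), giving [4].

[4]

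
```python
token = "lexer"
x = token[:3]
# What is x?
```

token has length 5. The slice token[:3] selects indices [0, 1, 2] (0->'l', 1->'e', 2->'x'), giving 'lex'.

'lex'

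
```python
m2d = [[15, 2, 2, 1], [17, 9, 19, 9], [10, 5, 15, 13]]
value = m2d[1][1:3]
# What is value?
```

m2d[1] = [17, 9, 19, 9]. m2d[1] has length 4. The slice m2d[1][1:3] selects indices [1, 2] (1->9, 2->19), giving [9, 19].

[9, 19]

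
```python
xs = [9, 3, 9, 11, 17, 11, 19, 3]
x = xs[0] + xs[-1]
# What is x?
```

xs has length 8. xs[0] = 9.
xs has length 8. Negative index -1 maps to positive index 8 + (-1) = 7. xs[7] = 3.
Sum: 9 + 3 = 12.

12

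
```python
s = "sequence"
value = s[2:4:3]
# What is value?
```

s has length 8. The slice s[2:4:3] selects indices [2] (2->'q'), giving 'q'.

'q'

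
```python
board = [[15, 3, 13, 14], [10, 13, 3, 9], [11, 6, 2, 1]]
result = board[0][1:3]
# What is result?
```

board[0] = [15, 3, 13, 14]. board[0] has length 4. The slice board[0][1:3] selects indices [1, 2] (1->3, 2->13), giving [3, 13].

[3, 13]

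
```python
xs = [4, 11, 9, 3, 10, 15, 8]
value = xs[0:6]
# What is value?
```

xs has length 7. The slice xs[0:6] selects indices [0, 1, 2, 3, 4, 5] (0->4, 1->11, 2->9, 3->3, 4->10, 5->15), giving [4, 11, 9, 3, 10, 15].

[4, 11, 9, 3, 10, 15]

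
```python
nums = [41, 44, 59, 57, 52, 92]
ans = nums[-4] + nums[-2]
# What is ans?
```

nums has length 6. Negative index -4 maps to positive index 6 + (-4) = 2. nums[2] = 59.
nums has length 6. Negative index -2 maps to positive index 6 + (-2) = 4. nums[4] = 52.
Sum: 59 + 52 = 111.

111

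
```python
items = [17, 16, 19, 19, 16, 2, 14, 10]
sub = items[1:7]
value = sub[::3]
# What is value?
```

items has length 8. The slice items[1:7] selects indices [1, 2, 3, 4, 5, 6] (1->16, 2->19, 3->19, 4->16, 5->2, 6->14), giving [16, 19, 19, 16, 2, 14]. So sub = [16, 19, 19, 16, 2, 14]. sub has length 6. The slice sub[::3] selects indices [0, 3] (0->16, 3->16), giving [16, 16].

[16, 16]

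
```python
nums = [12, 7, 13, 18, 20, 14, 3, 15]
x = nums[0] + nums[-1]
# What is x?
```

nums has length 8. nums[0] = 12.
nums has length 8. Negative index -1 maps to positive index 8 + (-1) = 7. nums[7] = 15.
Sum: 12 + 15 = 27.

27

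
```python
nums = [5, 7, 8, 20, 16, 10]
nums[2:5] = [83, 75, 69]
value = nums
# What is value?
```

nums starts as [5, 7, 8, 20, 16, 10] (length 6). The slice nums[2:5] covers indices [2, 3, 4] with values [8, 20, 16]. Replacing that slice with [83, 75, 69] (same length) produces [5, 7, 83, 75, 69, 10].

[5, 7, 83, 75, 69, 10]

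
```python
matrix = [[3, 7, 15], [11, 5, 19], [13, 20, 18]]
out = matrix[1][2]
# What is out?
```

matrix[1] = [11, 5, 19]. Taking column 2 of that row yields 19.

19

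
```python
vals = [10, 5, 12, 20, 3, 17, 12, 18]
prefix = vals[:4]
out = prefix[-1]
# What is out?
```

vals has length 8. The slice vals[:4] selects indices [0, 1, 2, 3] (0->10, 1->5, 2->12, 3->20), giving [10, 5, 12, 20]. So prefix = [10, 5, 12, 20]. Then prefix[-1] = 20.

20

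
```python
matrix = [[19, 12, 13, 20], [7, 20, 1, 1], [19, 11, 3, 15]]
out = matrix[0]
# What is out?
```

matrix has 3 rows. Row 0 is [19, 12, 13, 20].

[19, 12, 13, 20]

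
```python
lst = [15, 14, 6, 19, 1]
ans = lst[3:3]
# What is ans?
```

lst has length 5. The slice lst[3:3] resolves to an empty index range, so the result is [].

[]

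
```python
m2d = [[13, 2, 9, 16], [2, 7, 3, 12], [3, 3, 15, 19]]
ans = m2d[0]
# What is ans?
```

m2d has 3 rows. Row 0 is [13, 2, 9, 16].

[13, 2, 9, 16]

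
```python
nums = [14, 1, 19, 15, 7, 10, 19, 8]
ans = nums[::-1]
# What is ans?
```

nums has length 8. The slice nums[::-1] selects indices [7, 6, 5, 4, 3, 2, 1, 0] (7->8, 6->19, 5->10, 4->7, 3->15, 2->19, 1->1, 0->14), giving [8, 19, 10, 7, 15, 19, 1, 14].

[8, 19, 10, 7, 15, 19, 1, 14]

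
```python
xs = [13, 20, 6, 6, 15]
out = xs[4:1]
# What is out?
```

xs has length 5. The slice xs[4:1] resolves to an empty index range, so the result is [].

[]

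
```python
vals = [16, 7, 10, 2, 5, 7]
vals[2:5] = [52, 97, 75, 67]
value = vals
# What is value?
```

vals starts as [16, 7, 10, 2, 5, 7] (length 6). The slice vals[2:5] covers indices [2, 3, 4] with values [10, 2, 5]. Replacing that slice with [52, 97, 75, 67] (different length) produces [16, 7, 52, 97, 75, 67, 7].

[16, 7, 52, 97, 75, 67, 7]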